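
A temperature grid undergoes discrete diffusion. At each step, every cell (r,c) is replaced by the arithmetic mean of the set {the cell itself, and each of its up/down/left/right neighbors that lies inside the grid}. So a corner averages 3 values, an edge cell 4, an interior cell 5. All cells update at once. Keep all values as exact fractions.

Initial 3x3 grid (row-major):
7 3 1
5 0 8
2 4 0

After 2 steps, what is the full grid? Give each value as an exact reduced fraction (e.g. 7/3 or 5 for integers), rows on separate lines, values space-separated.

Answer: 15/4 63/16 3
97/24 14/5 57/16
26/9 79/24 31/12

Derivation:
After step 1:
  5 11/4 4
  7/2 4 9/4
  11/3 3/2 4
After step 2:
  15/4 63/16 3
  97/24 14/5 57/16
  26/9 79/24 31/12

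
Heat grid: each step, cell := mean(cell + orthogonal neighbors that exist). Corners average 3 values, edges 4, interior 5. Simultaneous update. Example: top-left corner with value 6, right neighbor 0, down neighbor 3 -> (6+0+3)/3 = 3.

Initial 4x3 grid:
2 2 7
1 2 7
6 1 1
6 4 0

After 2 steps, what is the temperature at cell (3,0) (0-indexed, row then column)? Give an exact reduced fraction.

Answer: 139/36

Derivation:
Step 1: cell (3,0) = 16/3
Step 2: cell (3,0) = 139/36
Full grid after step 2:
  23/9 257/80 77/18
  631/240 313/100 433/120
  863/240 139/50 329/120
  139/36 251/80 20/9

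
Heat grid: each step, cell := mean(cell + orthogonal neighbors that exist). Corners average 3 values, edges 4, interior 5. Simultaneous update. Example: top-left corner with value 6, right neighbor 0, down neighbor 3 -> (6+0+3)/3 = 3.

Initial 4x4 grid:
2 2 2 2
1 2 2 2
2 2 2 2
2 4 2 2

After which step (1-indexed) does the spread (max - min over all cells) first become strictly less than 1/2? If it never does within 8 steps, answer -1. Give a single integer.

Answer: 4

Derivation:
Step 1: max=8/3, min=5/3, spread=1
Step 2: max=151/60, min=209/120, spread=31/40
Step 3: max=2507/1080, min=1949/1080, spread=31/60
Step 4: max=122497/54000, min=60911/32400, spread=7867/20250
  -> spread < 1/2 first at step 4
Step 5: max=2144639/972000, min=1850861/972000, spread=16321/54000
Step 6: max=106056541/48600000, min=56612237/29160000, spread=17554219/72900000
Step 7: max=3141409273/1458000000, min=1715634629/874800000, spread=423027337/2187000000
Step 8: max=93600025537/43740000000, min=52003219961/26244000000, spread=10391988403/65610000000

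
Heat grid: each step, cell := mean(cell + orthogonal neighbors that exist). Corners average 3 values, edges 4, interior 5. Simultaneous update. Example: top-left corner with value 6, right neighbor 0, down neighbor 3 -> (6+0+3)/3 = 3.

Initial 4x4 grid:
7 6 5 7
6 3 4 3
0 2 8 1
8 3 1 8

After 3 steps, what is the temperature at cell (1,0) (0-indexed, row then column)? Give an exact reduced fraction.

Answer: 3203/720

Derivation:
Step 1: cell (1,0) = 4
Step 2: cell (1,0) = 139/30
Step 3: cell (1,0) = 3203/720
Full grid after step 3:
  10907/2160 7147/1440 2329/480 577/120
  3203/720 26489/6000 179/40 2089/480
  14123/3600 11777/3000 23579/6000 6139/1440
  4061/1080 1681/450 731/180 8657/2160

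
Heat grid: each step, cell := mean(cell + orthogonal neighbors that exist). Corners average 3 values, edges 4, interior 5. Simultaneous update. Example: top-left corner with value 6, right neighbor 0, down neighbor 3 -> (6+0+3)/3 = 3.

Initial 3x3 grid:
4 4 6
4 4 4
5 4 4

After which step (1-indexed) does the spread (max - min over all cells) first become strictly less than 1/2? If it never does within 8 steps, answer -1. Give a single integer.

Answer: 2

Derivation:
Step 1: max=14/3, min=4, spread=2/3
Step 2: max=41/9, min=199/48, spread=59/144
  -> spread < 1/2 first at step 2
Step 3: max=473/108, min=905/216, spread=41/216
Step 4: max=28249/6480, min=729967/172800, spread=70019/518400
Step 5: max=1679093/388800, min=3285161/777600, spread=2921/31104
Step 6: max=100516621/23328000, min=197956867/46656000, spread=24611/373248
Step 7: max=6012012737/1399680000, min=11894444849/2799360000, spread=207329/4478976
Step 8: max=360239011489/83980800000, min=715019788603/167961600000, spread=1746635/53747712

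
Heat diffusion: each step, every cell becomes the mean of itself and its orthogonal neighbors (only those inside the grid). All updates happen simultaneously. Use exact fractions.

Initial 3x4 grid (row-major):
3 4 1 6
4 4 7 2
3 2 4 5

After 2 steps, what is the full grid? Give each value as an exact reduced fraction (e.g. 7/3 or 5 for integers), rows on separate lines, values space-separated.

Answer: 61/18 461/120 141/40 25/6
431/120 351/100 109/25 229/60
13/4 299/80 901/240 79/18

Derivation:
After step 1:
  11/3 3 9/2 3
  7/2 21/5 18/5 5
  3 13/4 9/2 11/3
After step 2:
  61/18 461/120 141/40 25/6
  431/120 351/100 109/25 229/60
  13/4 299/80 901/240 79/18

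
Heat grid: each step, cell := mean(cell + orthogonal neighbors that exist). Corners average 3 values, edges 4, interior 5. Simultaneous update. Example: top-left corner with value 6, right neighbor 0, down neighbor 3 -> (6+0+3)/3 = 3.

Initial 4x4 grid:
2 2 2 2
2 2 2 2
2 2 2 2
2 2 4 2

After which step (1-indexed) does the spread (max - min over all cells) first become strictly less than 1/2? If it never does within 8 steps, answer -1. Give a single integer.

Answer: 3

Derivation:
Step 1: max=8/3, min=2, spread=2/3
Step 2: max=151/60, min=2, spread=31/60
Step 3: max=1291/540, min=2, spread=211/540
  -> spread < 1/2 first at step 3
Step 4: max=124843/54000, min=2, spread=16843/54000
Step 5: max=1110643/486000, min=9079/4500, spread=130111/486000
Step 6: max=32802367/14580000, min=547159/270000, spread=3255781/14580000
Step 7: max=975153691/437400000, min=551107/270000, spread=82360351/437400000
Step 8: max=28995316891/13122000000, min=99706441/48600000, spread=2074577821/13122000000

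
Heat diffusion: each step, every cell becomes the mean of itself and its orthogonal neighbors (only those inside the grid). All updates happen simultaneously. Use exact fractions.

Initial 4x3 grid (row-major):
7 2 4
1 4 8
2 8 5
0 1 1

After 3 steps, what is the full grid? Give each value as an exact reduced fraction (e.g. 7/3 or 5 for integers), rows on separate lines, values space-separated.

Answer: 4123/1080 20339/4800 2509/540
25871/7200 8381/2000 32971/7200
7387/2400 10639/3000 29861/7200
353/144 21341/7200 1465/432

Derivation:
After step 1:
  10/3 17/4 14/3
  7/2 23/5 21/4
  11/4 4 11/2
  1 5/2 7/3
After step 2:
  133/36 337/80 85/18
  851/240 108/25 1201/240
  45/16 387/100 205/48
  25/12 59/24 31/9
After step 3:
  4123/1080 20339/4800 2509/540
  25871/7200 8381/2000 32971/7200
  7387/2400 10639/3000 29861/7200
  353/144 21341/7200 1465/432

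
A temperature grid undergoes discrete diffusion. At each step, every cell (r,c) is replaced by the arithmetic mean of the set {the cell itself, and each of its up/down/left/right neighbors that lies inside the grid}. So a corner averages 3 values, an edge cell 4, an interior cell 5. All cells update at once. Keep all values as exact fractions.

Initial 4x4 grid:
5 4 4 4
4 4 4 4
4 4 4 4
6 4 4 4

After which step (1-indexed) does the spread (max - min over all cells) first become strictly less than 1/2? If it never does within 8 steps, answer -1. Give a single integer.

Step 1: max=14/3, min=4, spread=2/3
Step 2: max=41/9, min=4, spread=5/9
Step 3: max=1901/432, min=4, spread=173/432
  -> spread < 1/2 first at step 3
Step 4: max=56327/12960, min=301/75, spread=21571/64800
Step 5: max=1670453/388800, min=72553/18000, spread=516541/1944000
Step 6: max=49770443/11664000, min=2912231/720000, spread=405047/1822500
Step 7: max=1484476781/349920000, min=157730321/38880000, spread=16225973/87480000
Step 8: max=44346083147/10497600000, min=316360889/77760000, spread=409340783/2624400000

Answer: 3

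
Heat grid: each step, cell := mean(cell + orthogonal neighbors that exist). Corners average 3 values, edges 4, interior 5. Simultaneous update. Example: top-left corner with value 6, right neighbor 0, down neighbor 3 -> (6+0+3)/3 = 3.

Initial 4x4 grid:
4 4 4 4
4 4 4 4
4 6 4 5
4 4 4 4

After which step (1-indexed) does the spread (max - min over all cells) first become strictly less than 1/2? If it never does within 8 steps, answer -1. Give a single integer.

Step 1: max=23/5, min=4, spread=3/5
Step 2: max=112/25, min=4, spread=12/25
  -> spread < 1/2 first at step 2
Step 3: max=5219/1200, min=813/200, spread=341/1200
Step 4: max=465727/108000, min=73799/18000, spread=22933/108000
Step 5: max=4646123/1080000, min=743257/180000, spread=186581/1080000
Step 6: max=2601943/607500, min=6716159/1620000, spread=667067/4860000
Step 7: max=4156085819/972000000, min=674194333/162000000, spread=110919821/972000000
Step 8: max=9325670221/2187000000, min=15200254091/3645000000, spread=32112151/341718750

Answer: 2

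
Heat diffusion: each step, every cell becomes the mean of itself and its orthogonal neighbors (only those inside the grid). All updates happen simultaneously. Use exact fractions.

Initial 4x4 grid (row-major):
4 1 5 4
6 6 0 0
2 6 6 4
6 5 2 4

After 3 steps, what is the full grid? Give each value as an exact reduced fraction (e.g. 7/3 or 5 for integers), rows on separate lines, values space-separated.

Answer: 1061/270 13421/3600 3683/1200 29/10
15431/3600 5809/1500 347/100 3493/1200
16267/3600 13087/3000 11119/3000 2471/720
1007/216 7961/1800 1459/360 3883/1080

Derivation:
After step 1:
  11/3 4 5/2 3
  9/2 19/5 17/5 2
  5 5 18/5 7/2
  13/3 19/4 17/4 10/3
After step 2:
  73/18 419/120 129/40 5/2
  509/120 207/50 153/50 119/40
  113/24 443/100 79/20 373/120
  169/36 55/12 239/60 133/36
After step 3:
  1061/270 13421/3600 3683/1200 29/10
  15431/3600 5809/1500 347/100 3493/1200
  16267/3600 13087/3000 11119/3000 2471/720
  1007/216 7961/1800 1459/360 3883/1080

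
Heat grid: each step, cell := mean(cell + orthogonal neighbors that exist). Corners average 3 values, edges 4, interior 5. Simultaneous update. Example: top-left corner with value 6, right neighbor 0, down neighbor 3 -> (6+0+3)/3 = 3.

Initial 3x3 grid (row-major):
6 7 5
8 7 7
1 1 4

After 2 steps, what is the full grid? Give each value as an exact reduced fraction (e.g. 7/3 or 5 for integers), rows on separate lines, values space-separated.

After step 1:
  7 25/4 19/3
  11/2 6 23/4
  10/3 13/4 4
After step 2:
  25/4 307/48 55/9
  131/24 107/20 265/48
  145/36 199/48 13/3

Answer: 25/4 307/48 55/9
131/24 107/20 265/48
145/36 199/48 13/3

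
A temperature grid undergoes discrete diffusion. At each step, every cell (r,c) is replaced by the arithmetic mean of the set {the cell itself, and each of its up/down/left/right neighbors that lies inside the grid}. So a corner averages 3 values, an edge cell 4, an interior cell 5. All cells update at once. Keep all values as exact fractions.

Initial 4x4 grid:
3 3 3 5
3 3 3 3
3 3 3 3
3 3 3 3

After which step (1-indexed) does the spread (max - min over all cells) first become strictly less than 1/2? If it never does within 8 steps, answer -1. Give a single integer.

Step 1: max=11/3, min=3, spread=2/3
Step 2: max=32/9, min=3, spread=5/9
Step 3: max=365/108, min=3, spread=41/108
  -> spread < 1/2 first at step 3
Step 4: max=10763/3240, min=3, spread=1043/3240
Step 5: max=317153/97200, min=3, spread=25553/97200
Step 6: max=9419459/2916000, min=27079/9000, spread=645863/2916000
Step 7: max=280081691/87480000, min=180971/60000, spread=16225973/87480000
Step 8: max=8350677983/2624400000, min=81701/27000, spread=409340783/2624400000

Answer: 3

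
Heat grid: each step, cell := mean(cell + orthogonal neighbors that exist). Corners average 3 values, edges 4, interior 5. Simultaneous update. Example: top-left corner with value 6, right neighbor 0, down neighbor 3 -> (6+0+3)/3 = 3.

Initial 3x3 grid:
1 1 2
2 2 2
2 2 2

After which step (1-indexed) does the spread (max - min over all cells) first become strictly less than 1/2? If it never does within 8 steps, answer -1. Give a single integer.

Step 1: max=2, min=4/3, spread=2/3
Step 2: max=2, min=55/36, spread=17/36
  -> spread < 1/2 first at step 2
Step 3: max=349/180, min=3473/2160, spread=143/432
Step 4: max=5137/2700, min=216451/129600, spread=1205/5184
Step 5: max=134459/72000, min=13252697/7776000, spread=10151/62208
Step 6: max=35870791/19440000, min=807450859/466560000, spread=85517/746496
Step 7: max=4263846329/2332800000, min=48914809073/27993600000, spread=720431/8957952
Step 8: max=10591838137/5832000000, min=2955617805331/1679616000000, spread=6069221/107495424

Answer: 2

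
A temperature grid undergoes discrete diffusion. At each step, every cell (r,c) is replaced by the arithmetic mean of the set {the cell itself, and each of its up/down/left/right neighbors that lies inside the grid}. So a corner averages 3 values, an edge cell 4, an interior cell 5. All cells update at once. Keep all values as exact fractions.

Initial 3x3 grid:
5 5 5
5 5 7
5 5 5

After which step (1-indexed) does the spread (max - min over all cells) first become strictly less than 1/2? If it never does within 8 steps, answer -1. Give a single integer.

Answer: 3

Derivation:
Step 1: max=17/3, min=5, spread=2/3
Step 2: max=667/120, min=5, spread=67/120
Step 3: max=5837/1080, min=507/100, spread=1807/5400
  -> spread < 1/2 first at step 3
Step 4: max=2317963/432000, min=13861/2700, spread=33401/144000
Step 5: max=20669933/3888000, min=1393391/270000, spread=3025513/19440000
Step 6: max=8240926867/1555200000, min=74755949/14400000, spread=53531/497664
Step 7: max=492592925849/93312000000, min=20231116051/3888000000, spread=450953/5971968
Step 8: max=29502503560603/5598720000000, min=2433808610519/466560000000, spread=3799043/71663616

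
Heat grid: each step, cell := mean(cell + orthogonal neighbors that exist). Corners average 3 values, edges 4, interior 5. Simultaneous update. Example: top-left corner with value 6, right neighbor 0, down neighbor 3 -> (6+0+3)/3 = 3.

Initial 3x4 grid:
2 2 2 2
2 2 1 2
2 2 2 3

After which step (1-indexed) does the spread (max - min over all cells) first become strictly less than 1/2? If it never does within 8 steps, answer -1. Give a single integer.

Answer: 2

Derivation:
Step 1: max=7/3, min=7/4, spread=7/12
Step 2: max=19/9, min=187/100, spread=217/900
  -> spread < 1/2 first at step 2
Step 3: max=278/135, min=4537/2400, spread=3647/21600
Step 4: max=32579/16200, min=15351/8000, spread=59729/648000
Step 5: max=1940431/972000, min=4175003/2160000, spread=1233593/19440000
Step 6: max=57782377/29160000, min=10461973/5400000, spread=3219307/72900000
Step 7: max=6912251011/3499200000, min=1510595183/777600000, spread=1833163/55987200
Step 8: max=413555585549/209952000000, min=90778929997/46656000000, spread=80806409/3359232000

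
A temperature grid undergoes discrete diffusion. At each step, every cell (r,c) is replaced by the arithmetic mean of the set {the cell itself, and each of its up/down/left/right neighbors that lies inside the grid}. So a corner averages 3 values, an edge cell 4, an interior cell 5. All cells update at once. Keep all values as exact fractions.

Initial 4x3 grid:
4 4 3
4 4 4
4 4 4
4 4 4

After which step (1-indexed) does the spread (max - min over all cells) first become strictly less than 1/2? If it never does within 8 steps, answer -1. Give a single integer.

Answer: 1

Derivation:
Step 1: max=4, min=11/3, spread=1/3
  -> spread < 1/2 first at step 1
Step 2: max=4, min=67/18, spread=5/18
Step 3: max=4, min=823/216, spread=41/216
Step 4: max=4, min=99463/25920, spread=4217/25920
Step 5: max=28721/7200, min=6011651/1555200, spread=38417/311040
Step 6: max=573403/144000, min=362047789/93312000, spread=1903471/18662400
Step 7: max=17164241/4320000, min=21793890911/5598720000, spread=18038617/223948800
Step 8: max=1542273241/388800000, min=1310424617149/335923200000, spread=883978523/13436928000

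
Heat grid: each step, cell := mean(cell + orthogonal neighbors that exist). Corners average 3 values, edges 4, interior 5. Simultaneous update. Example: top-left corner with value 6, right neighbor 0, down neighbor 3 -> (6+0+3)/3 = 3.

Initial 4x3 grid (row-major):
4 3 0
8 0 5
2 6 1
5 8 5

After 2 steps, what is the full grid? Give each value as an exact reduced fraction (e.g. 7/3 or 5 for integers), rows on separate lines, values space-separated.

Answer: 41/12 829/240 71/36
363/80 291/100 769/240
343/80 233/50 829/240
65/12 143/30 179/36

Derivation:
After step 1:
  5 7/4 8/3
  7/2 22/5 3/2
  21/4 17/5 17/4
  5 6 14/3
After step 2:
  41/12 829/240 71/36
  363/80 291/100 769/240
  343/80 233/50 829/240
  65/12 143/30 179/36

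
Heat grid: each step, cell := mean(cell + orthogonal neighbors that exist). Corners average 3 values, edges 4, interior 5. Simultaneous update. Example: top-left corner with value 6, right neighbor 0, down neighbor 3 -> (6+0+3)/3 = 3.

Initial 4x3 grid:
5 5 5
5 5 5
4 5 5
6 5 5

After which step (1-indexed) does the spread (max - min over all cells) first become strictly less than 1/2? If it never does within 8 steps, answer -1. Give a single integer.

Step 1: max=21/4, min=19/4, spread=1/2
Step 2: max=61/12, min=391/80, spread=47/240
  -> spread < 1/2 first at step 2
Step 3: max=24227/4800, min=11791/2400, spread=43/320
Step 4: max=217057/43200, min=106711/21600, spread=727/8640
Step 5: max=86516507/17280000, min=10695469/2160000, spread=63517/1152000
Step 6: max=778056037/155520000, min=96327289/19440000, spread=297509/6220800
Step 7: max=46615084583/9331200000, min=2893539913/583200000, spread=12737839/373248000
Step 8: max=2795490981397/559872000000, min=86845115821/17496000000, spread=131578201/4478976000

Answer: 2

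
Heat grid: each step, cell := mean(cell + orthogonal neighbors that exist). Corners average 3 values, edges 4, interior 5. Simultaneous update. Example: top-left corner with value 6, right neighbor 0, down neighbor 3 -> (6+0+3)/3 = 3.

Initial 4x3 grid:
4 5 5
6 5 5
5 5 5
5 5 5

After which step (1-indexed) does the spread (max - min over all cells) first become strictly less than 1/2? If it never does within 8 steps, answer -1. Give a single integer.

Answer: 2

Derivation:
Step 1: max=21/4, min=19/4, spread=1/2
Step 2: max=409/80, min=59/12, spread=47/240
  -> spread < 1/2 first at step 2
Step 3: max=12209/2400, min=23773/4800, spread=43/320
Step 4: max=109289/21600, min=214943/43200, spread=727/8640
Step 5: max=10904531/2160000, min=86283493/17280000, spread=63517/1152000
Step 6: max=98072711/19440000, min=777143963/155520000, spread=297509/6220800
Step 7: max=2938460087/583200000, min=46696915417/9331200000, spread=12737839/373248000
Step 8: max=88114884179/17496000000, min=2803229018603/559872000000, spread=131578201/4478976000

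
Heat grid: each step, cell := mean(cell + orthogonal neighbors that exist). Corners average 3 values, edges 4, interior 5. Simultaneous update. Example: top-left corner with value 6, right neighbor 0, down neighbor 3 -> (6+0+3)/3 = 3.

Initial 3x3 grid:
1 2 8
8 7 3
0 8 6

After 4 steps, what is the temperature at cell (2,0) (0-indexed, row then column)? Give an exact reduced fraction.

Step 1: cell (2,0) = 16/3
Step 2: cell (2,0) = 175/36
Step 3: cell (2,0) = 10781/2160
Step 4: cell (2,0) = 644047/129600
Full grid after step 4:
  296311/64800 228443/48000 321161/64800
  343477/72000 198807/40000 46669/9000
  644047/129600 498511/96000 692147/129600

Answer: 644047/129600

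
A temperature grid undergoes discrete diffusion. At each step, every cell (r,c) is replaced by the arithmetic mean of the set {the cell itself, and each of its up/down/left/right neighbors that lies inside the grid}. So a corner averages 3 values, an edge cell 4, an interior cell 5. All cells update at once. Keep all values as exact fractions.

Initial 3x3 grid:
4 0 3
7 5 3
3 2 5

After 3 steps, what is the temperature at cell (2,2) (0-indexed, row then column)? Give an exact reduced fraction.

Step 1: cell (2,2) = 10/3
Step 2: cell (2,2) = 133/36
Step 3: cell (2,2) = 7559/2160
Full grid after step 3:
  7759/2160 6121/1800 46/15
  56543/14400 3511/1000 3073/900
  1409/360 54943/14400 7559/2160

Answer: 7559/2160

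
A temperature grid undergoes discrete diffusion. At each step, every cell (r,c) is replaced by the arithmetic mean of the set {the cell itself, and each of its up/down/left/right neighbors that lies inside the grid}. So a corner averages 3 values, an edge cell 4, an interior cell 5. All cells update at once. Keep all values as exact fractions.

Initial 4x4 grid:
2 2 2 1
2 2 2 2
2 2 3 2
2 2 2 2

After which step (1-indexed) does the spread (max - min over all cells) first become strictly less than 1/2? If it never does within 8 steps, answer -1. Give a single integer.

Step 1: max=9/4, min=5/3, spread=7/12
Step 2: max=111/50, min=31/18, spread=112/225
  -> spread < 1/2 first at step 2
Step 3: max=5167/2400, min=4027/2160, spread=6233/21600
Step 4: max=45817/21600, min=122689/64800, spread=7381/32400
Step 5: max=4547959/2160000, min=3768019/1944000, spread=3251441/19440000
Step 6: max=40594309/19440000, min=22806737/11664000, spread=3874621/29160000
Step 7: max=4042449367/1944000000, min=3453987007/1749600000, spread=1842174233/17496000000
Step 8: max=120689723653/58320000000, min=104163609229/52488000000, spread=44571420587/524880000000

Answer: 2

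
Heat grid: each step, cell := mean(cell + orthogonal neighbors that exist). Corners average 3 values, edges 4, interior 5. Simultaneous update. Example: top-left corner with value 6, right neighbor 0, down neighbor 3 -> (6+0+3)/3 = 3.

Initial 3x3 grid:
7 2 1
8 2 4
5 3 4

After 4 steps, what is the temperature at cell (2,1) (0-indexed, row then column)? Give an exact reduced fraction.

Answer: 577987/144000

Derivation:
Step 1: cell (2,1) = 7/2
Step 2: cell (2,1) = 163/40
Step 3: cell (2,1) = 9521/2400
Step 4: cell (2,1) = 577987/144000
Full grid after step 4:
  275983/64800 137903/36000 436141/129600
  211829/48000 155171/40000 332033/96000
  71177/16200 577987/144000 461591/129600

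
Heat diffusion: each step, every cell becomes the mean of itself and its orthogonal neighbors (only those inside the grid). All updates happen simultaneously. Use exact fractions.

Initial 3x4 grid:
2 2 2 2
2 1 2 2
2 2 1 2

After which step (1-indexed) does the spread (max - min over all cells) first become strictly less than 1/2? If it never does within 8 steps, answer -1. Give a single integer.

Step 1: max=2, min=3/2, spread=1/2
Step 2: max=2, min=391/240, spread=89/240
  -> spread < 1/2 first at step 2
Step 3: max=1511/800, min=4093/2400, spread=11/60
Step 4: max=40583/21600, min=376453/216000, spread=29377/216000
Step 5: max=995483/540000, min=475829/270000, spread=1753/21600
Step 6: max=71421959/38880000, min=10252193/5760000, spread=71029/1244160
Step 7: max=4256576381/2332800000, min=6937283771/3888000000, spread=7359853/182250000
Step 8: max=84942664193/46656000000, min=37117855433/20736000000, spread=45679663/1492992000

Answer: 2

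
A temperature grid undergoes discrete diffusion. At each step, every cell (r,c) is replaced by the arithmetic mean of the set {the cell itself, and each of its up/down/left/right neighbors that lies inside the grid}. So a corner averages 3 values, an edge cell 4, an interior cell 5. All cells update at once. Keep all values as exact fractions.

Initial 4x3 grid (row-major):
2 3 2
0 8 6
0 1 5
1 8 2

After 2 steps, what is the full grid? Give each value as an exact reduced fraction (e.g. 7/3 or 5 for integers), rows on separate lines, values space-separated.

After step 1:
  5/3 15/4 11/3
  5/2 18/5 21/4
  1/2 22/5 7/2
  3 3 5
After step 2:
  95/36 761/240 38/9
  31/15 39/10 961/240
  13/5 3 363/80
  13/6 77/20 23/6

Answer: 95/36 761/240 38/9
31/15 39/10 961/240
13/5 3 363/80
13/6 77/20 23/6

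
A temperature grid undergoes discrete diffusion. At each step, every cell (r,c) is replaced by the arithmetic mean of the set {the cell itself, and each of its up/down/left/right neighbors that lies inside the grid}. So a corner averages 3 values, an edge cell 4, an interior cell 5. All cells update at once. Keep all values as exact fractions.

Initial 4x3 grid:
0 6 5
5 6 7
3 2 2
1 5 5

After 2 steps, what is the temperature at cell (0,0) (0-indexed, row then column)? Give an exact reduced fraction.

Step 1: cell (0,0) = 11/3
Step 2: cell (0,0) = 137/36
Full grid after step 2:
  137/36 1147/240 61/12
  907/240 431/100 101/20
  257/80 94/25 83/20
  3 277/80 15/4

Answer: 137/36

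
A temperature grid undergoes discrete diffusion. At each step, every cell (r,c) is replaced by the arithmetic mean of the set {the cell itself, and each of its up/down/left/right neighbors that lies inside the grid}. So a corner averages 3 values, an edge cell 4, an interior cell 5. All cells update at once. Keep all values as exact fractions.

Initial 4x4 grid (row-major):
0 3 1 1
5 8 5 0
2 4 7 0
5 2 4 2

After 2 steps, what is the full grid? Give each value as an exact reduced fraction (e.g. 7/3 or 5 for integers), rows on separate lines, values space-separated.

After step 1:
  8/3 3 5/2 2/3
  15/4 5 21/5 3/2
  4 23/5 4 9/4
  3 15/4 15/4 2
After step 2:
  113/36 79/24 311/120 14/9
  185/48 411/100 86/25 517/240
  307/80 427/100 94/25 39/16
  43/12 151/40 27/8 8/3

Answer: 113/36 79/24 311/120 14/9
185/48 411/100 86/25 517/240
307/80 427/100 94/25 39/16
43/12 151/40 27/8 8/3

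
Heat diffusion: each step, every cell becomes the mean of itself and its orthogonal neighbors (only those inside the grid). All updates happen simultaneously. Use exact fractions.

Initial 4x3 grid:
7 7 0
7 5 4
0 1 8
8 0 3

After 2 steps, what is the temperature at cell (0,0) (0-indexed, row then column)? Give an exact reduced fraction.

Answer: 11/2

Derivation:
Step 1: cell (0,0) = 7
Step 2: cell (0,0) = 11/2
Full grid after step 2:
  11/2 1213/240 38/9
  411/80 427/100 1003/240
  853/240 93/25 883/240
  29/9 91/30 32/9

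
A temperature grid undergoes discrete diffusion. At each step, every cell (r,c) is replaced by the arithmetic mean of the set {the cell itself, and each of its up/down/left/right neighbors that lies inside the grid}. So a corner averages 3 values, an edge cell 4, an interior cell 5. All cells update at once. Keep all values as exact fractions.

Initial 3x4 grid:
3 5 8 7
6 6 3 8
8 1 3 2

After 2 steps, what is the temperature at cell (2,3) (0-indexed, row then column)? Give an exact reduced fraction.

Step 1: cell (2,3) = 13/3
Step 2: cell (2,3) = 139/36
Full grid after step 2:
  191/36 1207/240 1471/240 221/36
  1177/240 511/100 114/25 113/20
  61/12 319/80 1001/240 139/36

Answer: 139/36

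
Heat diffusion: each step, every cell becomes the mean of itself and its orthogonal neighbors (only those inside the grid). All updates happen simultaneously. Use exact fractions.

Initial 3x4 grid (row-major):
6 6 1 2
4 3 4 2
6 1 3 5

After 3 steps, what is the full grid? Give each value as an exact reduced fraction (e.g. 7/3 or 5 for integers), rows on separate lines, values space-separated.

After step 1:
  16/3 4 13/4 5/3
  19/4 18/5 13/5 13/4
  11/3 13/4 13/4 10/3
After step 2:
  169/36 971/240 691/240 49/18
  347/80 91/25 319/100 217/80
  35/9 413/120 373/120 59/18
After step 3:
  1177/270 27467/7200 23107/7200 2993/1080
  19873/4800 3731/1000 1553/500 4761/1600
  8401/2160 12671/3600 2929/900 6551/2160

Answer: 1177/270 27467/7200 23107/7200 2993/1080
19873/4800 3731/1000 1553/500 4761/1600
8401/2160 12671/3600 2929/900 6551/2160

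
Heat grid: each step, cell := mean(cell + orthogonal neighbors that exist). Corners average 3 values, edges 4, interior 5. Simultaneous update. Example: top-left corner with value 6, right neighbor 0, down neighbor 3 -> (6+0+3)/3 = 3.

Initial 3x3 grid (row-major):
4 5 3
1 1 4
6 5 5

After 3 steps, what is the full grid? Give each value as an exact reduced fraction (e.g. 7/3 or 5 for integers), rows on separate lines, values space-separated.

Answer: 7217/2160 48709/14400 143/40
6173/1800 7211/2000 53009/14400
893/240 54809/14400 4271/1080

Derivation:
After step 1:
  10/3 13/4 4
  3 16/5 13/4
  4 17/4 14/3
After step 2:
  115/36 827/240 7/2
  203/60 339/100 907/240
  15/4 967/240 73/18
After step 3:
  7217/2160 48709/14400 143/40
  6173/1800 7211/2000 53009/14400
  893/240 54809/14400 4271/1080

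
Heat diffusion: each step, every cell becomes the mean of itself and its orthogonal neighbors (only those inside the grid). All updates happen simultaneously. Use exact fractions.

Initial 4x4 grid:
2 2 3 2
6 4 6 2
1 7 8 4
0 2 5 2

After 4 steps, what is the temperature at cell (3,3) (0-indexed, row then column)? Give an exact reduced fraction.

Step 1: cell (3,3) = 11/3
Step 2: cell (3,3) = 143/36
Step 3: cell (3,3) = 1817/432
Step 4: cell (3,3) = 53579/12960
Full grid after step 4:
  9029/2592 78893/21600 387253/108000 115753/32400
  156793/43200 136123/36000 358747/90000 206039/54000
  83141/24000 117521/30000 147809/36000 8983/2160
  36659/10800 263723/72000 177317/43200 53579/12960

Answer: 53579/12960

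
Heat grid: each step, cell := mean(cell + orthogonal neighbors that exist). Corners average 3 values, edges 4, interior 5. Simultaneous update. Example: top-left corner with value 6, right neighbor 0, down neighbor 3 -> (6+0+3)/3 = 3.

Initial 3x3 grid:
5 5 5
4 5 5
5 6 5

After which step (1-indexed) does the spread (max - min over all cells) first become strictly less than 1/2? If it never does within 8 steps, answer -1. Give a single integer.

Step 1: max=16/3, min=14/3, spread=2/3
Step 2: max=187/36, min=173/36, spread=7/18
  -> spread < 1/2 first at step 2
Step 3: max=2221/432, min=2099/432, spread=61/216
Step 4: max=26431/5184, min=25409/5184, spread=511/2592
Step 5: max=315349/62208, min=306731/62208, spread=4309/31104
Step 6: max=3768775/746496, min=3696185/746496, spread=36295/373248
Step 7: max=45095533/8957952, min=44483987/8957952, spread=305773/4478976
Step 8: max=540053071/107495424, min=534901169/107495424, spread=2575951/53747712

Answer: 2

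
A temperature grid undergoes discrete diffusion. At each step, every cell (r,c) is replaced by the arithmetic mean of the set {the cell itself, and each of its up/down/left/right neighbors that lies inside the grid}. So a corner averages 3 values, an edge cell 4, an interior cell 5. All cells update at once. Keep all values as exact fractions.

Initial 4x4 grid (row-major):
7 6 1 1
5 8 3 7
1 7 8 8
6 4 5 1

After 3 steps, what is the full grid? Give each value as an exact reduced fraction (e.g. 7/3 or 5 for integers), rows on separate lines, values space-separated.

Answer: 3851/720 12161/2400 3531/800 83/20
267/50 10609/2000 1249/250 11203/2400
4607/900 1969/375 32053/6000 37417/7200
2569/540 9109/1800 9283/1800 11287/2160

Derivation:
After step 1:
  6 11/2 11/4 3
  21/4 29/5 27/5 19/4
  19/4 28/5 31/5 6
  11/3 11/2 9/2 14/3
After step 2:
  67/12 401/80 333/80 7/2
  109/20 551/100 249/50 383/80
  289/60 557/100 277/50 1297/240
  167/36 289/60 313/60 91/18
After step 3:
  3851/720 12161/2400 3531/800 83/20
  267/50 10609/2000 1249/250 11203/2400
  4607/900 1969/375 32053/6000 37417/7200
  2569/540 9109/1800 9283/1800 11287/2160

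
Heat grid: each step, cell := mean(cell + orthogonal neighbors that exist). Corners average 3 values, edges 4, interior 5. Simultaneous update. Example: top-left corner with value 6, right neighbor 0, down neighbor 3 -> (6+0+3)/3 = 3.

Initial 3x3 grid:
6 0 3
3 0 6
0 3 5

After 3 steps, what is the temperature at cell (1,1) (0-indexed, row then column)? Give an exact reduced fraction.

Step 1: cell (1,1) = 12/5
Step 2: cell (1,1) = 62/25
Step 3: cell (1,1) = 2057/750
Full grid after step 3:
  101/40 12671/4800 2153/720
  11371/4800 2057/750 21919/7200
  581/240 9647/3600 3437/1080

Answer: 2057/750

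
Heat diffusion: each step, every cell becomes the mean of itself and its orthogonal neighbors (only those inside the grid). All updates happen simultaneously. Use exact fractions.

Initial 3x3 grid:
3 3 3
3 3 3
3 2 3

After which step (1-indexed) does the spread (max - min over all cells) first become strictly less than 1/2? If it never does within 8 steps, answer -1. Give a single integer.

Answer: 1

Derivation:
Step 1: max=3, min=8/3, spread=1/3
  -> spread < 1/2 first at step 1
Step 2: max=3, min=653/240, spread=67/240
Step 3: max=593/200, min=6043/2160, spread=1807/10800
Step 4: max=15839/5400, min=2434037/864000, spread=33401/288000
Step 5: max=1576609/540000, min=22098067/7776000, spread=3025513/38880000
Step 6: max=83644051/28800000, min=8866273133/3110400000, spread=53531/995328
Step 7: max=22536883949/7776000000, min=533839074151/186624000000, spread=450953/11943936
Step 8: max=2698351389481/933120000000, min=32083416439397/11197440000000, spread=3799043/143327232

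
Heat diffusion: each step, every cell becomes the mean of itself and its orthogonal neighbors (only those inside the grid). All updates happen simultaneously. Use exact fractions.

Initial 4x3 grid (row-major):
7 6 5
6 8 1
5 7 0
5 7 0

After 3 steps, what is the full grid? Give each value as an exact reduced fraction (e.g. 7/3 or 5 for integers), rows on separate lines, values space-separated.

Answer: 13031/2160 7999/1440 281/60
1715/288 6151/1200 69/16
7907/1440 191/40 1333/360
709/135 4237/960 7829/2160

Derivation:
After step 1:
  19/3 13/2 4
  13/2 28/5 7/2
  23/4 27/5 2
  17/3 19/4 7/3
After step 2:
  58/9 673/120 14/3
  1451/240 11/2 151/40
  1399/240 47/10 397/120
  97/18 363/80 109/36
After step 3:
  13031/2160 7999/1440 281/60
  1715/288 6151/1200 69/16
  7907/1440 191/40 1333/360
  709/135 4237/960 7829/2160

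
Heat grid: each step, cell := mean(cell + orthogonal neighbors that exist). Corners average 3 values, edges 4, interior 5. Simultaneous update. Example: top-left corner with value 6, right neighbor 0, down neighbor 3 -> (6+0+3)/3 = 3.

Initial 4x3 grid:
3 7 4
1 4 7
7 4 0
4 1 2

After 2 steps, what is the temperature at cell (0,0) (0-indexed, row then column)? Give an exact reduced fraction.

Step 1: cell (0,0) = 11/3
Step 2: cell (0,0) = 143/36
Full grid after step 2:
  143/36 563/120 19/4
  961/240 99/25 22/5
  299/80 89/25 14/5
  43/12 219/80 7/3

Answer: 143/36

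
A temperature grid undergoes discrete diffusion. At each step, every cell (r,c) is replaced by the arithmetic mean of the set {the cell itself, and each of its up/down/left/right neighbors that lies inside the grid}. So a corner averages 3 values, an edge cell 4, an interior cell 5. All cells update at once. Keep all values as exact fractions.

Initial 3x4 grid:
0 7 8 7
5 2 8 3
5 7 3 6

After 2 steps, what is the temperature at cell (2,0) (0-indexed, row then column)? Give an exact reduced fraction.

Answer: 155/36

Derivation:
Step 1: cell (2,0) = 17/3
Step 2: cell (2,0) = 155/36
Full grid after step 2:
  15/4 431/80 451/80 13/2
  277/60 221/50 301/50 26/5
  155/36 1303/240 381/80 16/3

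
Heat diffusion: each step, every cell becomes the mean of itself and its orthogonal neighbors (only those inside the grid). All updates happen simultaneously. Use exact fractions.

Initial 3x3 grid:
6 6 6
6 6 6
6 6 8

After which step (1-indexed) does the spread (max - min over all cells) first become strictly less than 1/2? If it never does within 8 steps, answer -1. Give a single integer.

Step 1: max=20/3, min=6, spread=2/3
Step 2: max=59/9, min=6, spread=5/9
Step 3: max=689/108, min=6, spread=41/108
  -> spread < 1/2 first at step 3
Step 4: max=41011/6480, min=1091/180, spread=347/1296
Step 5: max=2439737/388800, min=10957/1800, spread=2921/15552
Step 6: max=145796539/23328000, min=1321483/216000, spread=24611/186624
Step 7: max=8716802033/1399680000, min=29816741/4860000, spread=207329/2239488
Step 8: max=521914752451/83980800000, min=1594001599/259200000, spread=1746635/26873856

Answer: 3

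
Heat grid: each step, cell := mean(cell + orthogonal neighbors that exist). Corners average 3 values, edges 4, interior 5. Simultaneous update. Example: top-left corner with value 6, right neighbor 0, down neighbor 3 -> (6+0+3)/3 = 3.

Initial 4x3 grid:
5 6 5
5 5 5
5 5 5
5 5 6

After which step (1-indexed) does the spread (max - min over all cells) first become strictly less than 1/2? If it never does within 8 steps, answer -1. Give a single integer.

Answer: 1

Derivation:
Step 1: max=16/3, min=5, spread=1/3
  -> spread < 1/2 first at step 1
Step 2: max=1267/240, min=5, spread=67/240
Step 3: max=5641/1080, min=731/144, spread=317/2160
Step 4: max=4489051/864000, min=61123/12000, spread=17639/172800
Step 5: max=40356641/7776000, min=13250087/2592000, spread=30319/388800
Step 6: max=2415752959/466560000, min=797026853/155520000, spread=61681/1166400
Step 7: max=144847826981/27993600000, min=590878567/115200000, spread=1580419/34992000
Step 8: max=8681486194879/1679616000000, min=2875008014293/559872000000, spread=7057769/209952000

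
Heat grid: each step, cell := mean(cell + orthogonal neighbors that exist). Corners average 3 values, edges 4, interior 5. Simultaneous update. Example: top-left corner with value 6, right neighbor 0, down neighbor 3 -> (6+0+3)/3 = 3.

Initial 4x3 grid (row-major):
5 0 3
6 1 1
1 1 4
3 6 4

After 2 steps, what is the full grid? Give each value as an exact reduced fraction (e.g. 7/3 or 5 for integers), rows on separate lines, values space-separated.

Answer: 55/18 181/80 35/18
43/15 243/100 473/240
179/60 263/100 721/240
115/36 141/40 32/9

Derivation:
After step 1:
  11/3 9/4 4/3
  13/4 9/5 9/4
  11/4 13/5 5/2
  10/3 7/2 14/3
After step 2:
  55/18 181/80 35/18
  43/15 243/100 473/240
  179/60 263/100 721/240
  115/36 141/40 32/9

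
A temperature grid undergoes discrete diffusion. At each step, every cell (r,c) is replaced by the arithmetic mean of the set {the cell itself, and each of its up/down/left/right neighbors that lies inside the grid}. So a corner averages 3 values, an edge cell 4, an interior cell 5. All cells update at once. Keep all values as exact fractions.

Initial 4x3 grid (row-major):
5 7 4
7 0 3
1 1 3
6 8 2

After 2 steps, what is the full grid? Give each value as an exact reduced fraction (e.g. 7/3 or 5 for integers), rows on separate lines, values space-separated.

After step 1:
  19/3 4 14/3
  13/4 18/5 5/2
  15/4 13/5 9/4
  5 17/4 13/3
After step 2:
  163/36 93/20 67/18
  127/30 319/100 781/240
  73/20 329/100 701/240
  13/3 971/240 65/18

Answer: 163/36 93/20 67/18
127/30 319/100 781/240
73/20 329/100 701/240
13/3 971/240 65/18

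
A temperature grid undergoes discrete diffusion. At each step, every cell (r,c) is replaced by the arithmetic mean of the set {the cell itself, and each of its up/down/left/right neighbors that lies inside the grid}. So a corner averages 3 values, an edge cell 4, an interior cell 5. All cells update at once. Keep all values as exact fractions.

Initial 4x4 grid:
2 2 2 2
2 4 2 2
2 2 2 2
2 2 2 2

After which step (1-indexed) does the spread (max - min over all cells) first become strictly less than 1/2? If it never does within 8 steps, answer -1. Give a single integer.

Step 1: max=5/2, min=2, spread=1/2
Step 2: max=61/25, min=2, spread=11/25
  -> spread < 1/2 first at step 2
Step 3: max=2767/1200, min=2, spread=367/1200
Step 4: max=12371/5400, min=613/300, spread=1337/5400
Step 5: max=365669/162000, min=18469/9000, spread=33227/162000
Step 6: max=10934327/4860000, min=112049/54000, spread=849917/4860000
Step 7: max=325314347/145800000, min=1688533/810000, spread=21378407/145800000
Step 8: max=9714462371/4374000000, min=509688343/243000000, spread=540072197/4374000000

Answer: 2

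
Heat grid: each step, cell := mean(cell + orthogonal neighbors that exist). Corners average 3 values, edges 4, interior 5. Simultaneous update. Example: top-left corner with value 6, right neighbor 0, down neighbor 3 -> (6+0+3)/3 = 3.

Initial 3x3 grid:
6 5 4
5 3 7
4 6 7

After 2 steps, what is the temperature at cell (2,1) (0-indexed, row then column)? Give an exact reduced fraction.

Answer: 82/15

Derivation:
Step 1: cell (2,1) = 5
Step 2: cell (2,1) = 82/15
Full grid after step 2:
  43/9 611/120 181/36
  601/120 489/100 449/80
  29/6 82/15 203/36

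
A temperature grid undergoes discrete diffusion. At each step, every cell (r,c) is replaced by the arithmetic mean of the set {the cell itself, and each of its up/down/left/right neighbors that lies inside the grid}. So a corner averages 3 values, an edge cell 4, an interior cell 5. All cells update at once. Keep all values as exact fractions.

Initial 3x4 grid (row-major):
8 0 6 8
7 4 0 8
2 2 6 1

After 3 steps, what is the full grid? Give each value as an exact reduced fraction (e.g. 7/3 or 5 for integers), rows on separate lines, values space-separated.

Answer: 3107/720 899/200 15697/3600 11093/2160
62333/14400 5593/1500 6563/1500 63673/14400
2029/540 27289/7200 2841/800 196/45

Derivation:
After step 1:
  5 9/2 7/2 22/3
  21/4 13/5 24/5 17/4
  11/3 7/2 9/4 5
After step 2:
  59/12 39/10 151/30 181/36
  991/240 413/100 87/25 1283/240
  149/36 721/240 311/80 23/6
After step 3:
  3107/720 899/200 15697/3600 11093/2160
  62333/14400 5593/1500 6563/1500 63673/14400
  2029/540 27289/7200 2841/800 196/45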